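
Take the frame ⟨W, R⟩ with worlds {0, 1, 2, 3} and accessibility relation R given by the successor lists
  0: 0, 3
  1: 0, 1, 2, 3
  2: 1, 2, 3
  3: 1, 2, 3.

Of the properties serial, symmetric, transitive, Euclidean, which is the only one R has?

Serial: yes — every world has a successor (e.g. 0 R 0).
Symmetric: no — 0 R 3 but not 3 R 0.
Transitive: no — 0 R 3 and 3 R 1, but not 0 R 1.
Euclidean: no — 1 R 0 and 1 R 2, but not 0 R 2.
Only serial holds.

serial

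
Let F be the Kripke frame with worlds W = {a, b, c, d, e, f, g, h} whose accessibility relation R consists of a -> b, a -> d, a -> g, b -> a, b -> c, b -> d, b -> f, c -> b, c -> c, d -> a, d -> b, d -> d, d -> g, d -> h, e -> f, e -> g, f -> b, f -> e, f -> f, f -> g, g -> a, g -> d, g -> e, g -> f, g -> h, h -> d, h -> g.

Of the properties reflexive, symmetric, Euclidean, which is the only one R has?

symmetric

Reflexive: no — a is not related to itself.
Symmetric: yes — every pair in R has its reverse in R.
Euclidean: no — a R b and a R g, but not b R g.
Only symmetric holds.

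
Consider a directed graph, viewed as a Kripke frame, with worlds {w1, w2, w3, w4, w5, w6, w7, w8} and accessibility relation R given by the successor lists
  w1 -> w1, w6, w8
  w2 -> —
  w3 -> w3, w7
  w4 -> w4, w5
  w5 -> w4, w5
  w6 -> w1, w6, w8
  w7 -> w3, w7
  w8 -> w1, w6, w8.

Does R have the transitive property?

Transitive: yes — every two-step R-path is closed by a direct edge.

Yes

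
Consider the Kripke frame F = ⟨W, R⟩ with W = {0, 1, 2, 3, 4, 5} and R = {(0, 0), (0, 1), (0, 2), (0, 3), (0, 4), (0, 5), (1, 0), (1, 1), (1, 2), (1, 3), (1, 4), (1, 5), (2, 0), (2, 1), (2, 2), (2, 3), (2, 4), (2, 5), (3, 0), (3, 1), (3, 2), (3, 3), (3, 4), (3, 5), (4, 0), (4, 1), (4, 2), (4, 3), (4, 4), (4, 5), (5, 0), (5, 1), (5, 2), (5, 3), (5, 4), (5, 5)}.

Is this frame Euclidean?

Yes

Euclidean: yes — any two successors of a common world are R-related.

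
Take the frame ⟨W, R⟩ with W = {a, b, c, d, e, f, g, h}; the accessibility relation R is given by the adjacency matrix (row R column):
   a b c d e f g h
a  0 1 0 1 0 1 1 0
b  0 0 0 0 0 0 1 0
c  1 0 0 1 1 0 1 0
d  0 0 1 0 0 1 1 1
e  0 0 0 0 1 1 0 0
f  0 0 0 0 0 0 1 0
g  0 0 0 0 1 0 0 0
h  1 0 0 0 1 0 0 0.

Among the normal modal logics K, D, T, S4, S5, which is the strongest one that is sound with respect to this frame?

D

Serial (axiom D): yes — every world has a successor (e.g. a R b).
Reflexive (axiom T): no — a is not related to itself.
Transitive (axiom 4): no — a R d and d R c, but not a R c.
Euclidean (axiom 5): no — a R b and a R d, but not b R d.
So F validates K, D; T would additionally require R to be reflexive. The strongest is D.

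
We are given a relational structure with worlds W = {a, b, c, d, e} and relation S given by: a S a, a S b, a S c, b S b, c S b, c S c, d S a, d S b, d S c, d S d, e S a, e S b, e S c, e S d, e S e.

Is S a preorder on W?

Yes

Reflexive: yes — every world is S-related to itself.
Transitive: yes — every two-step S-path is closed by a direct edge.
So S is a preorder.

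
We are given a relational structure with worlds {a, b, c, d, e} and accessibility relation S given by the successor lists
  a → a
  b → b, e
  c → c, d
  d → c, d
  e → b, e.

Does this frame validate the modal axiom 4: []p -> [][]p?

By correspondence theory, 4 is valid on a frame iff S is transitive.
Transitive: yes — every two-step S-path is closed by a direct edge.

Yes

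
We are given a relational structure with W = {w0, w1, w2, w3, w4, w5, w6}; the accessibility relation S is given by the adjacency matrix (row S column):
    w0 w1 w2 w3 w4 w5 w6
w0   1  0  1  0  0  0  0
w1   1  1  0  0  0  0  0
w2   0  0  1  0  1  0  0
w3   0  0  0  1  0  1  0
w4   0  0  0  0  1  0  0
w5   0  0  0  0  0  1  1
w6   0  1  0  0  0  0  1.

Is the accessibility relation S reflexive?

Yes

Reflexive: yes — every world is S-related to itself.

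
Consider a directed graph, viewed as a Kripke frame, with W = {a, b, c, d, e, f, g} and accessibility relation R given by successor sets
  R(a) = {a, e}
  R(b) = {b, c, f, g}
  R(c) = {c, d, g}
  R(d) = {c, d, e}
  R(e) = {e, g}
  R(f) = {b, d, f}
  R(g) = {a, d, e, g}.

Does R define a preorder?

No

Reflexive: yes — every world is R-related to itself.
Transitive: no — a R e and e R g, but not a R g.
So R is not a preorder.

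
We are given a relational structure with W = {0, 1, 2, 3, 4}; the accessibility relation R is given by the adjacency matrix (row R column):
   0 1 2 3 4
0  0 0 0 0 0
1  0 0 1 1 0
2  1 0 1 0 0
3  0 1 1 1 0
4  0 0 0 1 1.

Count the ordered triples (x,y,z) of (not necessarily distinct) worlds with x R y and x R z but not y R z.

Enumerating: (1,2,3), (2,0,0), (2,0,2), (3,1,1), (3,2,1), (3,2,3), (4,3,4).

7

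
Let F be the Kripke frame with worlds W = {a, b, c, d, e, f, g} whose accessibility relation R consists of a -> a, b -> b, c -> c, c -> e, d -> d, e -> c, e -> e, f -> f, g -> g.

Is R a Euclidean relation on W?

Yes

Euclidean: yes — any two successors of a common world are R-related.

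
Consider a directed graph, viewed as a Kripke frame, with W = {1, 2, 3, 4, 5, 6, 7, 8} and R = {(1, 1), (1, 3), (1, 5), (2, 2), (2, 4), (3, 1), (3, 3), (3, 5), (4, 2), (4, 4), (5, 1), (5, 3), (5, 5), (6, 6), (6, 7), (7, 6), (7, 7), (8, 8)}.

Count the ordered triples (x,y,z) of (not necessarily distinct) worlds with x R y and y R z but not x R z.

0

R is transitive; there are no such tuples.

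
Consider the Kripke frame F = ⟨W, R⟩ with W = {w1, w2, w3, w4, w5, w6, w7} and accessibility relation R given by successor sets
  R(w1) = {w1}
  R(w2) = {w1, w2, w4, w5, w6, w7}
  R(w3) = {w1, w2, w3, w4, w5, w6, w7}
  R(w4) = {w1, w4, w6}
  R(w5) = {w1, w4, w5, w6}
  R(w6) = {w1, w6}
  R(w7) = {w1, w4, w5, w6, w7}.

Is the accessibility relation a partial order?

Yes

Reflexive: yes — every world is R-related to itself.
Transitive: yes — every two-step R-path is closed by a direct edge.
Antisymmetric: yes — no distinct pair is related both ways.
So R is a partial order.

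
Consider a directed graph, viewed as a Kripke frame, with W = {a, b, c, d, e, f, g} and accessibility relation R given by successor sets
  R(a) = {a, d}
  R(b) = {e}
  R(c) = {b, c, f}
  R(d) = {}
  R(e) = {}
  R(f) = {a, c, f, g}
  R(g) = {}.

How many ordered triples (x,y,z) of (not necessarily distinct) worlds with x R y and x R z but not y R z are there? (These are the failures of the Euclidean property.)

16

Enumerating: (a,d,a), (a,d,d), (b,e,e), (c,b,b), (c,b,c), (c,b,f), (c,f,b), (f,a,c), (f,a,f), (f,a,g), (f,c,a), (f,c,g), (f,g,a), (f,g,c), (f,g,f), (f,g,g).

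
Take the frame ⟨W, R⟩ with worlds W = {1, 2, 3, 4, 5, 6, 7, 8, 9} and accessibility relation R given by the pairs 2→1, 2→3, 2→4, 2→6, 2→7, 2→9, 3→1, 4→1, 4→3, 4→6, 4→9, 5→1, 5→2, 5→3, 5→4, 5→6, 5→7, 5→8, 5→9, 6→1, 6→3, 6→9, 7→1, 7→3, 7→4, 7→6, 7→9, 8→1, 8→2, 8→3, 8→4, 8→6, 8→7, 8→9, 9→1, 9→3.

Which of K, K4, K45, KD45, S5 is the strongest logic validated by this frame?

Transitive (axiom 4): yes — every two-step R-path is closed by a direct edge.
Euclidean (axiom 5): no — 2 R 1 and 2 R 3, but not 1 R 3.
Serial (axiom D): no — 1 has no R-successor.
Reflexive (axiom T): no — 1 is not related to itself.
So F validates K, K4; K45 would additionally require R to be Euclidean. The strongest is K4.

K4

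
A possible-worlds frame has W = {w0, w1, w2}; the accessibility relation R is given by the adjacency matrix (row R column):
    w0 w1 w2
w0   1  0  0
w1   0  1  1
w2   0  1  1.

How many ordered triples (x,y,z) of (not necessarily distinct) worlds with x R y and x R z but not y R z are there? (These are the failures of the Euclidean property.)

R is Euclidean; there are no such tuples.

0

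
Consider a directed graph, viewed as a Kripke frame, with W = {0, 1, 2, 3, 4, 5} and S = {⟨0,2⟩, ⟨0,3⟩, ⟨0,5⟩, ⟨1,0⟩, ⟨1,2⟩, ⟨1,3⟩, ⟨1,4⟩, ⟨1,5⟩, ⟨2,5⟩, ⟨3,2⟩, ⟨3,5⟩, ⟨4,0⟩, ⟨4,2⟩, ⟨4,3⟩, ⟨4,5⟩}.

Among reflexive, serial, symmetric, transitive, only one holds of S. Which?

transitive

Reflexive: no — 0 is not related to itself.
Serial: no — 5 has no S-successor.
Symmetric: no — 0 S 2 but not 2 S 0.
Transitive: yes — every two-step S-path is closed by a direct edge.
Only transitive holds.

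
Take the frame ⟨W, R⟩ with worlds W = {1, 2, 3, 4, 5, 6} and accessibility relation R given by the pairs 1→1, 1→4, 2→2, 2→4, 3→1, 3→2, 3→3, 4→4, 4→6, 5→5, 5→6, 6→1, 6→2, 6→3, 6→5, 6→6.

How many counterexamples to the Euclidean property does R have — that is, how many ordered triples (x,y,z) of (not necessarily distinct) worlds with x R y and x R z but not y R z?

20

Enumerating: (1,4,1), (2,4,2), (3,1,2), (3,1,3), (3,2,1), (3,2,3), (4,6,4), (6,1,2), (6,1,3), (6,1,5), (6,1,6), (6,2,1), … and 8 more.
Total: 20.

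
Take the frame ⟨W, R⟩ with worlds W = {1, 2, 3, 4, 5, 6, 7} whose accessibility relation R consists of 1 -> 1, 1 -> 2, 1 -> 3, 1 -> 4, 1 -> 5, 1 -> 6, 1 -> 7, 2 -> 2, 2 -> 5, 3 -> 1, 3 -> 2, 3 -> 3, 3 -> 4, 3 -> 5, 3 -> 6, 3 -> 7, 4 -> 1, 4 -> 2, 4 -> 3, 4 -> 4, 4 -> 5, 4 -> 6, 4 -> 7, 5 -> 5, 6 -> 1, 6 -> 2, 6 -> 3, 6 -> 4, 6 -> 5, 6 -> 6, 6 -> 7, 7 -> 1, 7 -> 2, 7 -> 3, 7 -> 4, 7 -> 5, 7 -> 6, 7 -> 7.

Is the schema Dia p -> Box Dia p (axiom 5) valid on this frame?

Axiom 5 corresponds to the accessibility relation being Euclidean.
Euclidean: no — 1 R 2 and 1 R 3, but not 2 R 3.

No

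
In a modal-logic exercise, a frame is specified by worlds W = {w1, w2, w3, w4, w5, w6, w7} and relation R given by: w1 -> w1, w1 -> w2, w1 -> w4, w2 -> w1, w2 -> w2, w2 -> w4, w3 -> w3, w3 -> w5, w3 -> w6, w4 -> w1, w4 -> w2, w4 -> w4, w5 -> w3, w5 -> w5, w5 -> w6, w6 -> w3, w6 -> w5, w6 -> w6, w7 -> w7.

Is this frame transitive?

Yes

Transitive: yes — every two-step R-path is closed by a direct edge.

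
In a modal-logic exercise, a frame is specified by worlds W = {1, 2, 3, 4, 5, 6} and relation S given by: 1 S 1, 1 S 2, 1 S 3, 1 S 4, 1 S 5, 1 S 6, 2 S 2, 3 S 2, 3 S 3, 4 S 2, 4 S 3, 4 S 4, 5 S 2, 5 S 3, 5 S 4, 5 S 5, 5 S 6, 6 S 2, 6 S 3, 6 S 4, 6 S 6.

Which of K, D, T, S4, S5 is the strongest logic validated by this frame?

Serial (axiom D): yes — every world has a successor (e.g. 1 S 1).
Reflexive (axiom T): yes — every world is S-related to itself.
Transitive (axiom 4): yes — every two-step S-path is closed by a direct edge.
Euclidean (axiom 5): no — 1 S 2 and 1 S 3, but not 2 S 3.
So F validates K, D, T, S4; S5 would additionally require S to be Euclidean. The strongest is S4.

S4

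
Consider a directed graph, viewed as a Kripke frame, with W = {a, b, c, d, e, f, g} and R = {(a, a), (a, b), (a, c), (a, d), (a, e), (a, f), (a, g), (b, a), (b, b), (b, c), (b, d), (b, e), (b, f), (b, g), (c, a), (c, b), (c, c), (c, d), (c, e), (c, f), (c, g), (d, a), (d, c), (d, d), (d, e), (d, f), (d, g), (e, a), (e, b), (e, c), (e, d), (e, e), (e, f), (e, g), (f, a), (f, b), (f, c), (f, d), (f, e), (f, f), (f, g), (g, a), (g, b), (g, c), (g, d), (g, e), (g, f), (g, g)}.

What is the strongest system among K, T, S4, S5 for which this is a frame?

Reflexive (axiom T): yes — every world is R-related to itself.
Transitive (axiom 4): no — d R a and a R b, but not d R b.
Euclidean (axiom 5): no — a R d and a R b, but not d R b.
So F validates K, T; S4 would additionally require R to be transitive. The strongest is T.

T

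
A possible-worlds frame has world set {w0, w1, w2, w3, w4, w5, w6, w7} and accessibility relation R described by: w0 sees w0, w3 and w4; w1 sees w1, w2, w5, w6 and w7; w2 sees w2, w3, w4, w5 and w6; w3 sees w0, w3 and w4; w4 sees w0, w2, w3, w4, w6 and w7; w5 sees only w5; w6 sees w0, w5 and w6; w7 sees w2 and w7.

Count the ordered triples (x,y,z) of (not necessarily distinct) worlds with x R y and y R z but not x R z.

Enumerating: (w0,w4,w2), (w0,w4,w6), (w0,w4,w7), (w1,w2,w3), (w1,w2,w4), (w1,w6,w0), (w2,w3,w0), (w2,w4,w0), (w2,w4,w7), (w2,w6,w0), (w3,w4,w2), (w3,w4,w6), … and 9 more.
Total: 21.

21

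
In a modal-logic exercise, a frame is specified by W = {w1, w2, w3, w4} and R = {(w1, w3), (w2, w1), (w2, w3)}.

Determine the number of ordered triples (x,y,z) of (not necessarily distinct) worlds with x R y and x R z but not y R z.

4

Enumerating: (w1,w3,w3), (w2,w1,w1), (w2,w3,w1), (w2,w3,w3).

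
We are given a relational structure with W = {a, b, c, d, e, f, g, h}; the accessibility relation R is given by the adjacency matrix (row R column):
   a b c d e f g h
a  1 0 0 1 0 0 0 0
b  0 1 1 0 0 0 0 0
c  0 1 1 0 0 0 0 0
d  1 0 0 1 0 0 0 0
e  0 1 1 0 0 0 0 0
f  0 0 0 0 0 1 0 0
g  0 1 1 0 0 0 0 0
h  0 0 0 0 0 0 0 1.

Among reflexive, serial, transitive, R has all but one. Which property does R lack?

reflexive

Reflexive: no — e is not related to itself.
Serial: yes — every world has a successor (e.g. a R a).
Transitive: yes — every two-step R-path is closed by a direct edge.
Only reflexive fails.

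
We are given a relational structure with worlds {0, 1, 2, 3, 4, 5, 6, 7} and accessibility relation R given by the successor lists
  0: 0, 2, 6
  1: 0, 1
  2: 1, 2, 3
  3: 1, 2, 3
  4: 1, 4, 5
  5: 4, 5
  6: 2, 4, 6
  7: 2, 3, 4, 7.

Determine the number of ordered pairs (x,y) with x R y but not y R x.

Enumerating: (0,2), (0,6), (1,0), (2,1), (3,1), (4,1), (6,2), (6,4), (7,2), (7,3), (7,4).

11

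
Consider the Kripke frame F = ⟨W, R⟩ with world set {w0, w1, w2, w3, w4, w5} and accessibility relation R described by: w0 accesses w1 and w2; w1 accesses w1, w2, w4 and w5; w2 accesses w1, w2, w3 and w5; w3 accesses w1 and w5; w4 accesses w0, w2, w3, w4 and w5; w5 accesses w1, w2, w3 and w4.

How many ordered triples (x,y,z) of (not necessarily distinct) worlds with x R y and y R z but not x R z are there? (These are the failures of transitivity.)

Enumerating: (w0,w1,w4), (w0,w1,w5), (w0,w2,w3), (w0,w2,w5), (w1,w2,w3), (w1,w4,w0), (w1,w4,w3), (w1,w5,w3), (w2,w1,w4), (w2,w5,w4), (w3,w1,w2), (w3,w1,w4), … and 12 more.
Total: 24.

24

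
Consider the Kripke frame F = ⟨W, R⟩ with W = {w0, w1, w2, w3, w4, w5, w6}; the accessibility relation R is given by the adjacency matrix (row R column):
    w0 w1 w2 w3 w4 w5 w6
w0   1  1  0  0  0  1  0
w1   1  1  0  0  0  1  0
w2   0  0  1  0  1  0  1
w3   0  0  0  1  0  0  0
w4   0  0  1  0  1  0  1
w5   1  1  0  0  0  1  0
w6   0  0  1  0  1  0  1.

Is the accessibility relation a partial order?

No

Reflexive: yes — every world is R-related to itself.
Transitive: yes — every two-step R-path is closed by a direct edge.
Antisymmetric: no — w0 R w1 and w1 R w0 with w0 ≠ w1.
So R is not a partial order.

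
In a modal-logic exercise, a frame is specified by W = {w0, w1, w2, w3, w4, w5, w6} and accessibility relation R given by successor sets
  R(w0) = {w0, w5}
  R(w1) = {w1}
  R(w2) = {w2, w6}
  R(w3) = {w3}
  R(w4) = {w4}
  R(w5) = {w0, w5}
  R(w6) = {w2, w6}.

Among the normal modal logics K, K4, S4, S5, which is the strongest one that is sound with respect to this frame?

S5

Transitive (axiom 4): yes — every two-step R-path is closed by a direct edge.
Reflexive (axiom T): yes — every world is R-related to itself.
Euclidean (axiom 5): yes — any two successors of a common world are R-related.
So F validates K, K4, S4, S5. The strongest is S5.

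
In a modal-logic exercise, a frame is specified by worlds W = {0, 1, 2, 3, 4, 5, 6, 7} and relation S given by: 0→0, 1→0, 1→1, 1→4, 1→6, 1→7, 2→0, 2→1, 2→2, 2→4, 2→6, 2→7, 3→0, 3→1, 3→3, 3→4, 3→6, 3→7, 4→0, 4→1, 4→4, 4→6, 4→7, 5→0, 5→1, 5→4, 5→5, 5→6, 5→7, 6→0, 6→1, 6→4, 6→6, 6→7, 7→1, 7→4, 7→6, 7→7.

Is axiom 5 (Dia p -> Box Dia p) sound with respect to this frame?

No

By correspondence theory, 5 is valid on a frame iff S is Euclidean.
Euclidean: no — 1 S 0 and 1 S 4, but not 0 S 4.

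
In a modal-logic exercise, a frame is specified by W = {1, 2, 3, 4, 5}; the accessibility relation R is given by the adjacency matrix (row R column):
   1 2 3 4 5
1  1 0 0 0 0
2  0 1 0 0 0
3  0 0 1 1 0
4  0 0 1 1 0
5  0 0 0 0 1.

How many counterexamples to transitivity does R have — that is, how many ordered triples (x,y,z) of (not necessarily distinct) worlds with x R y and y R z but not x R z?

R is transitive; there are no such tuples.

0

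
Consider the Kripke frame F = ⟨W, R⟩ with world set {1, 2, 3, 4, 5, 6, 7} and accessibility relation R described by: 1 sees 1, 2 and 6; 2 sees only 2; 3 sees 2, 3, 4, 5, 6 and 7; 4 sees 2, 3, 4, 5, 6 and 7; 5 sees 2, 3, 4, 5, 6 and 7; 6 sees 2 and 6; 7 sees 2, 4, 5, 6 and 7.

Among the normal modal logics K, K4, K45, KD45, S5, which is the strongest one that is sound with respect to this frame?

Transitive (axiom 4): no — 7 R 4 and 4 R 3, but not 7 R 3.
Euclidean (axiom 5): no — 1 R 2 and 1 R 6, but not 2 R 6.
Serial (axiom D): yes — every world has a successor (e.g. 1 R 1).
Reflexive (axiom T): yes — every world is R-related to itself.
So F validates K; K4 would additionally require R to be transitive. The strongest is K.

K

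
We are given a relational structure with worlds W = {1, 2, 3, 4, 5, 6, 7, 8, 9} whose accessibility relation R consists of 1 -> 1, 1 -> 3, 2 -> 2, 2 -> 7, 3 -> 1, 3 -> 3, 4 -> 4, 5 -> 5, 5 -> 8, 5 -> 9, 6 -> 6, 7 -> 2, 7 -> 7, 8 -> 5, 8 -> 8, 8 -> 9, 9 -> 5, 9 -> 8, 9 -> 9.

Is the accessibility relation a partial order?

No

Reflexive: yes — every world is R-related to itself.
Transitive: yes — every two-step R-path is closed by a direct edge.
Antisymmetric: no — 1 R 3 and 3 R 1 with 1 ≠ 3.
So R is not a partial order.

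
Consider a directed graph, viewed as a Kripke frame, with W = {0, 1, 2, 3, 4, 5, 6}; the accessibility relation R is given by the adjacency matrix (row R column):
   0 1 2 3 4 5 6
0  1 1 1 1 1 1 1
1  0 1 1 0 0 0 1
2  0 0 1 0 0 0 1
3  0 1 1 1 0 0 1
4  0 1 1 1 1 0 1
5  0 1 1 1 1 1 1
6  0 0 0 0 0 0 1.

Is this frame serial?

Yes

Serial: yes — every world has a successor (e.g. 0 R 0).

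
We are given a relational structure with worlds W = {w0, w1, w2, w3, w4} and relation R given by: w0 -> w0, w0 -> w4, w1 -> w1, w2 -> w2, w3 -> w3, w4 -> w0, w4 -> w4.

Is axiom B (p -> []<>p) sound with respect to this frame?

Axiom B corresponds to the accessibility relation being symmetric.
Symmetric: yes — every pair in R has its reverse in R.

Yes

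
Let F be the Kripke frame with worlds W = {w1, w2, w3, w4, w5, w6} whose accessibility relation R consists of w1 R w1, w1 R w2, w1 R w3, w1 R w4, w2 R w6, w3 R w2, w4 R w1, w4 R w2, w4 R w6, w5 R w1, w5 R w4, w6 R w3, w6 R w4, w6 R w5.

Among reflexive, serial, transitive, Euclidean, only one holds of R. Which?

serial

Reflexive: no — w2 is not related to itself.
Serial: yes — every world has a successor (e.g. w1 R w1).
Transitive: no — w1 R w2 and w2 R w6, but not w1 R w6.
Euclidean: no — w1 R w2 and w1 R w3, but not w2 R w3.
Only serial holds.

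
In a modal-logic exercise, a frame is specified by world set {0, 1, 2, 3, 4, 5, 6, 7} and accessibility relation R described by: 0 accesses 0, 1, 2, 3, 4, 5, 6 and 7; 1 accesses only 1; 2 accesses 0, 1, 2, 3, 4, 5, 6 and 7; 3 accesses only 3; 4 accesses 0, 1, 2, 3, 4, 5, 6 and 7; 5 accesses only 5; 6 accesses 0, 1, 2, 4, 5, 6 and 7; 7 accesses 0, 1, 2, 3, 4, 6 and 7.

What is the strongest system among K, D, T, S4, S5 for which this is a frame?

Serial (axiom D): yes — every world has a successor (e.g. 0 R 0).
Reflexive (axiom T): yes — every world is R-related to itself.
Transitive (axiom 4): no — 6 R 0 and 0 R 3, but not 6 R 3.
Euclidean (axiom 5): no — 0 R 1 and 0 R 2, but not 1 R 2.
So F validates K, D, T; S4 would additionally require R to be transitive. The strongest is T.

T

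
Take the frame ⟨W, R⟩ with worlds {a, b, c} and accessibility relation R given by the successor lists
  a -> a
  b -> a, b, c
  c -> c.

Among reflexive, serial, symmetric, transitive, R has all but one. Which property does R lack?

Reflexive: yes — every world is R-related to itself.
Serial: yes — every world has a successor (e.g. a R a).
Symmetric: no — b R a but not a R b.
Transitive: yes — every two-step R-path is closed by a direct edge.
Only symmetric fails.

symmetric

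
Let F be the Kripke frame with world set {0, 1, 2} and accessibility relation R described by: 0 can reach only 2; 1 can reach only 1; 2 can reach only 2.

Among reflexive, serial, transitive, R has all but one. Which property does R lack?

reflexive

Reflexive: no — 0 is not related to itself.
Serial: yes — every world has a successor (e.g. 0 R 2).
Transitive: yes — every two-step R-path is closed by a direct edge.
Only reflexive fails.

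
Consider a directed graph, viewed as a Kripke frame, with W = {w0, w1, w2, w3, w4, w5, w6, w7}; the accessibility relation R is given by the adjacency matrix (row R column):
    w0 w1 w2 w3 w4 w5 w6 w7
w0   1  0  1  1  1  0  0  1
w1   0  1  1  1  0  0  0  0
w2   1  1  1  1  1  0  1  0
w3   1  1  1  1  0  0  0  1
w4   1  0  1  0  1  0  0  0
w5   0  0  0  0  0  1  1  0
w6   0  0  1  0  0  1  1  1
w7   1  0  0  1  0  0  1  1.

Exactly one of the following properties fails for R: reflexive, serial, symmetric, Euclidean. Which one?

Euclidean

Reflexive: yes — every world is R-related to itself.
Serial: yes — every world has a successor (e.g. w0 R w0).
Symmetric: yes — every pair in R has its reverse in R.
Euclidean: no — w0 R w2 and w0 R w7, but not w2 R w7.
Only Euclidean fails.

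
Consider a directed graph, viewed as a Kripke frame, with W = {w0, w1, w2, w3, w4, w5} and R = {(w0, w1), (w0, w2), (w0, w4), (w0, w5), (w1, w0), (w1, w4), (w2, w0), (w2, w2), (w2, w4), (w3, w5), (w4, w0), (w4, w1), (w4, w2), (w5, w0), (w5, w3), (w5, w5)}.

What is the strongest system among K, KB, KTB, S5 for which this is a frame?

KB

Symmetric (axiom B): yes — every pair in R has its reverse in R.
Reflexive (axiom T): no — w0 is not related to itself.
Euclidean (axiom 5): no — w0 R w1 and w0 R w2, but not w1 R w2.
So F validates K, KB; KTB would additionally require R to be reflexive. The strongest is KB.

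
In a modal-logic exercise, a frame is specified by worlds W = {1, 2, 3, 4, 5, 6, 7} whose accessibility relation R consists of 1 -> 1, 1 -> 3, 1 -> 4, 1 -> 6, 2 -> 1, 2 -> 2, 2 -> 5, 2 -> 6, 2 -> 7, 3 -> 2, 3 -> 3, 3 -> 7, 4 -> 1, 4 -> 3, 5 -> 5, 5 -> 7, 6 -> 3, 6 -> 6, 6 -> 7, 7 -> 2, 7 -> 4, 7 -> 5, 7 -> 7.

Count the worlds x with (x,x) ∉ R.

1

Enumerating: 4.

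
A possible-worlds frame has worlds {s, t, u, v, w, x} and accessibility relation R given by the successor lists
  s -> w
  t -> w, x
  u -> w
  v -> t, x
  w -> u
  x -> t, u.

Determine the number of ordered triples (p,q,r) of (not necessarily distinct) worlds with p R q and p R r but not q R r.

13

Enumerating: (s,w,w), (t,w,w), (t,w,x), (t,x,w), (t,x,x), (u,w,w), (v,t,t), (v,x,x), (w,u,u), (x,t,t), (x,t,u), (x,u,t), (x,u,u).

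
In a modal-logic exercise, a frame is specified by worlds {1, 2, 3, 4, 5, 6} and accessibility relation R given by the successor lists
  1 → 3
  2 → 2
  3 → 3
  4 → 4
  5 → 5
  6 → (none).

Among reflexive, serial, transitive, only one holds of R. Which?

transitive

Reflexive: no — 1 is not related to itself.
Serial: no — 6 has no R-successor.
Transitive: yes — every two-step R-path is closed by a direct edge.
Only transitive holds.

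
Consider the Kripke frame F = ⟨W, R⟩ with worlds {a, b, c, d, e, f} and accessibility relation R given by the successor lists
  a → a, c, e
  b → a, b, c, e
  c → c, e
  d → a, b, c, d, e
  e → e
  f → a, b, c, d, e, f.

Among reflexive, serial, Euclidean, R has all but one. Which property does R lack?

Reflexive: yes — every world is R-related to itself.
Serial: yes — every world has a successor (e.g. a R a).
Euclidean: no — a R e and a R c, but not e R c.
Only Euclidean fails.

Euclidean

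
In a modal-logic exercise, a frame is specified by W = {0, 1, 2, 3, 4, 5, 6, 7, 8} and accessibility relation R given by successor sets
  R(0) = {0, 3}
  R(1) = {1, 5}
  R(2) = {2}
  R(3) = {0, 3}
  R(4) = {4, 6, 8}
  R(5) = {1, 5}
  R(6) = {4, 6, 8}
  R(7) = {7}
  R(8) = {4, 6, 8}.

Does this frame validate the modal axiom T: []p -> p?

By correspondence theory, T is valid on a frame iff R is reflexive.
Reflexive: yes — every world is R-related to itself.

Yes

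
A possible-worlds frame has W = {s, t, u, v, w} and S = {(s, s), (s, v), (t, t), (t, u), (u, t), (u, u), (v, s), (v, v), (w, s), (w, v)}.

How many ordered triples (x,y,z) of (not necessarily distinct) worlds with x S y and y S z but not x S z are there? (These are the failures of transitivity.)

S is transitive; there are no such tuples.

0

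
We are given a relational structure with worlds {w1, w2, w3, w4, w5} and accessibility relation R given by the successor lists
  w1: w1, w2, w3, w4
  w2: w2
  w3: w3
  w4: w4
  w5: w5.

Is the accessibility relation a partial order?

Reflexive: yes — every world is R-related to itself.
Transitive: yes — every two-step R-path is closed by a direct edge.
Antisymmetric: yes — no distinct pair is related both ways.
So R is a partial order.

Yes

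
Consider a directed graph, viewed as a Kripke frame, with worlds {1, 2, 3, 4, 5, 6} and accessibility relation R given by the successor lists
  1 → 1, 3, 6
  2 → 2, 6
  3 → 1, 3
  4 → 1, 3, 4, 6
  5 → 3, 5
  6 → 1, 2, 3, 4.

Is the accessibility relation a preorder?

No

Reflexive: no — 6 is not related to itself.
Transitive: no — 1 R 6 and 6 R 2, but not 1 R 2.
So R is not a preorder.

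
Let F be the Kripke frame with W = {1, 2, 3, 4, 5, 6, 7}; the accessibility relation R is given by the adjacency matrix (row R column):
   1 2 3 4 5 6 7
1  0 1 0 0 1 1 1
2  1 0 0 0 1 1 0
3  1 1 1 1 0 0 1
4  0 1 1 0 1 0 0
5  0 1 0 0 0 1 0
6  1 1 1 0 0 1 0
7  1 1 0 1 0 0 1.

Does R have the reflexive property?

No

Reflexive: no — 1 is not related to itself.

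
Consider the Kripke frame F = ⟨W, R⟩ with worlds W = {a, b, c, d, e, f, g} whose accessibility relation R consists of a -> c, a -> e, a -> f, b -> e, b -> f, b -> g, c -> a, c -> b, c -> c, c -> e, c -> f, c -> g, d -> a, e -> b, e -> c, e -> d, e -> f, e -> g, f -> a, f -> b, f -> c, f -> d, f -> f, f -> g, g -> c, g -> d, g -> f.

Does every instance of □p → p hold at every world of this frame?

By correspondence theory, T is valid on a frame iff R is reflexive.
Reflexive: no — a is not related to itself.

No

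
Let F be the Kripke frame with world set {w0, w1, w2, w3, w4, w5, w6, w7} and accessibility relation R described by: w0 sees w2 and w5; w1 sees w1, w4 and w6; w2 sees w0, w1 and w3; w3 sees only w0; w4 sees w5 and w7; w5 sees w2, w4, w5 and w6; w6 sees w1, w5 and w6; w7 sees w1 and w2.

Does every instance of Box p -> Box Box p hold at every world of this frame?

No

The schema 4 characterises exactly the transitive frames.
Transitive: no — w0 R w2 and w2 R w1, but not w0 R w1.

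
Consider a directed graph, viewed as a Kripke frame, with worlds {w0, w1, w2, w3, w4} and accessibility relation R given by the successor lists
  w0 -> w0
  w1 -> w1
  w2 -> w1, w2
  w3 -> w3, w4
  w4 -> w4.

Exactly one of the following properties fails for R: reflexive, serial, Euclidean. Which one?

Euclidean

Reflexive: yes — every world is R-related to itself.
Serial: yes — every world has a successor (e.g. w0 R w0).
Euclidean: no — w2 R w1 and w2 R w2, but not w1 R w2.
Only Euclidean fails.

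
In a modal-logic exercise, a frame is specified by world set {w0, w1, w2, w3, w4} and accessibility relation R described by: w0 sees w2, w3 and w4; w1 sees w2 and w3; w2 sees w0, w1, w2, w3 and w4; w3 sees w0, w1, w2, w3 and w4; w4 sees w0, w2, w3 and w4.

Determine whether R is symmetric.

Yes

Symmetric: yes — every pair in R has its reverse in R.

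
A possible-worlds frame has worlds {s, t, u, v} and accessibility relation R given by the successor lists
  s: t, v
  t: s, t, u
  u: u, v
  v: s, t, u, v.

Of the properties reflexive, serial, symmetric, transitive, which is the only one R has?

serial

Reflexive: no — s is not related to itself.
Serial: yes — every world has a successor (e.g. s R t).
Symmetric: no — t R u but not u R t.
Transitive: no — s R t and t R u, but not s R u.
Only serial holds.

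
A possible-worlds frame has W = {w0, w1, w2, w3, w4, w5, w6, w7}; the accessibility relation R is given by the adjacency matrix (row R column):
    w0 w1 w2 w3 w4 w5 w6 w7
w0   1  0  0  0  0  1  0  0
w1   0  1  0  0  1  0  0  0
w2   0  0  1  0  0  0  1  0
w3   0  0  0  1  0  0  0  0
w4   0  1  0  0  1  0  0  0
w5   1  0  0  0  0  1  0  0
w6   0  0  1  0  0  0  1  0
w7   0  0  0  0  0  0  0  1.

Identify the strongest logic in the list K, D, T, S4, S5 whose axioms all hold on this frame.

Serial (axiom D): yes — every world has a successor (e.g. w0 R w0).
Reflexive (axiom T): yes — every world is R-related to itself.
Transitive (axiom 4): yes — every two-step R-path is closed by a direct edge.
Euclidean (axiom 5): yes — any two successors of a common world are R-related.
So F validates K, D, T, S4, S5. The strongest is S5.

S5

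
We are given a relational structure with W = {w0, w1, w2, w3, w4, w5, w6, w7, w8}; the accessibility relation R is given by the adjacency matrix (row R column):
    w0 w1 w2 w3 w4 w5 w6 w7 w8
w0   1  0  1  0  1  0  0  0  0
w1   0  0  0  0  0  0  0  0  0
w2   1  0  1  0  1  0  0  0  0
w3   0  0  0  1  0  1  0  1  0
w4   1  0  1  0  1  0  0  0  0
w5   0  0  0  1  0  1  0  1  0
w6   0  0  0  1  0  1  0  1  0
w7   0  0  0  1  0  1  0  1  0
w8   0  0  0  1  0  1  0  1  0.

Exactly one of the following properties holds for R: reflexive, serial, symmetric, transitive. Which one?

transitive

Reflexive: no — w1 is not related to itself.
Serial: no — w1 has no R-successor.
Symmetric: no — w6 R w3 but not w3 R w6.
Transitive: yes — every two-step R-path is closed by a direct edge.
Only transitive holds.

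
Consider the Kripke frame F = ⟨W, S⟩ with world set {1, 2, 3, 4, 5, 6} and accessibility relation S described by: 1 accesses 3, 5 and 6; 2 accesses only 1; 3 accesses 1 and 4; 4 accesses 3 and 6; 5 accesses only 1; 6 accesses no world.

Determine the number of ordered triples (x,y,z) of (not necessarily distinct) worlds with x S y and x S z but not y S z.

19

Enumerating: (1,3,3), (1,3,5), (1,3,6), (1,5,3), (1,5,5), (1,5,6), (1,6,3), (1,6,5), (1,6,6), (2,1,1), (3,1,1), (3,1,4), … and 7 more.
Total: 19.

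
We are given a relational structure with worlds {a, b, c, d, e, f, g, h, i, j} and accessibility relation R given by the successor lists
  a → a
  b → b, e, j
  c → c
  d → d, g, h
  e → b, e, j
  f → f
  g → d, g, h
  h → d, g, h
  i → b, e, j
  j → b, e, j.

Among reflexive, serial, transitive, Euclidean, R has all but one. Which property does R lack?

Reflexive: no — i is not related to itself.
Serial: yes — every world has a successor (e.g. a R a).
Transitive: yes — every two-step R-path is closed by a direct edge.
Euclidean: yes — any two successors of a common world are R-related.
Only reflexive fails.

reflexive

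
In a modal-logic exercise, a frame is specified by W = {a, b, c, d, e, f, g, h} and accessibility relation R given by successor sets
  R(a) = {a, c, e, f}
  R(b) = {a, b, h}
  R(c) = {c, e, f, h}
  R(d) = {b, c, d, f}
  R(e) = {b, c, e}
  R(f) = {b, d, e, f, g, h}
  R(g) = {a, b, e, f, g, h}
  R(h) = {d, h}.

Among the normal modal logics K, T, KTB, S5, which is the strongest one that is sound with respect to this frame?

Reflexive (axiom T): yes — every world is R-related to itself.
Symmetric (axiom B): no — a R c but not c R a.
Euclidean (axiom 5): no — a R e and a R f, but not e R f.
So F validates K, T; KTB would additionally require R to be symmetric. The strongest is T.

T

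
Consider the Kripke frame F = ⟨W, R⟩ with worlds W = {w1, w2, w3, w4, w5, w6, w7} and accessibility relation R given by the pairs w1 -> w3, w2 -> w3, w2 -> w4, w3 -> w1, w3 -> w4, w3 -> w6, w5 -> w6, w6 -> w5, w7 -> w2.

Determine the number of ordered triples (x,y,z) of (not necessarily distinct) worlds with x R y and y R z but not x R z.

Enumerating: (w1,w3,w1), (w1,w3,w4), (w1,w3,w6), (w2,w3,w1), (w2,w3,w6), (w3,w1,w3), (w3,w6,w5), (w5,w6,w5), (w6,w5,w6), (w7,w2,w3), (w7,w2,w4).

11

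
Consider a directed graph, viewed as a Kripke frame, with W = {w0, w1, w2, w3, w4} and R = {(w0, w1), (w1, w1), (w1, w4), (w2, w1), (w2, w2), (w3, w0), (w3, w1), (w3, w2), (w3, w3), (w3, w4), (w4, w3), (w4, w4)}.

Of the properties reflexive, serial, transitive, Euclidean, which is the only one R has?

Reflexive: no — w0 is not related to itself.
Serial: yes — every world has a successor (e.g. w0 R w1).
Transitive: no — w0 R w1 and w1 R w4, but not w0 R w4.
Euclidean: no — w3 R w0 and w3 R w2, but not w0 R w2.
Only serial holds.

serial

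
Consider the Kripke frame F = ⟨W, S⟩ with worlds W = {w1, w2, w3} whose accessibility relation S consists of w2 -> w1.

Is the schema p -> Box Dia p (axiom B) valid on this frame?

The schema B characterises exactly the symmetric frames.
Symmetric: no — w2 S w1 but not w1 S w2.

No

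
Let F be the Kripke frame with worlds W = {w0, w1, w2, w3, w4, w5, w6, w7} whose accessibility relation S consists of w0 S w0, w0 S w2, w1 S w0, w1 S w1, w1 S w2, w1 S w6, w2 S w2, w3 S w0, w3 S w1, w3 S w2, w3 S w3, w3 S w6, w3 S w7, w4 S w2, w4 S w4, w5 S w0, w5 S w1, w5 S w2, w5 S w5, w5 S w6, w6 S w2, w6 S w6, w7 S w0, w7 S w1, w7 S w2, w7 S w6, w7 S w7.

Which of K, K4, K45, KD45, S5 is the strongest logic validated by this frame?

K4

Transitive (axiom 4): yes — every two-step S-path is closed by a direct edge.
Euclidean (axiom 5): no — w1 S w0 and w1 S w6, but not w0 S w6.
Serial (axiom D): yes — every world has a successor (e.g. w0 S w0).
Reflexive (axiom T): yes — every world is S-related to itself.
So F validates K, K4; K45 would additionally require S to be Euclidean. The strongest is K4.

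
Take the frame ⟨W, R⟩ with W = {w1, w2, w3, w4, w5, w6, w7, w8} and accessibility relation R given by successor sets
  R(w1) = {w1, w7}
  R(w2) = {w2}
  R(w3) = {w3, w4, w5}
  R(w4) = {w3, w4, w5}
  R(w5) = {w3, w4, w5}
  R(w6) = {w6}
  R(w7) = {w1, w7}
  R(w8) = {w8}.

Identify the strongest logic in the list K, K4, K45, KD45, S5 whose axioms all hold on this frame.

Transitive (axiom 4): yes — every two-step R-path is closed by a direct edge.
Euclidean (axiom 5): yes — any two successors of a common world are R-related.
Serial (axiom D): yes — every world has a successor (e.g. w1 R w1).
Reflexive (axiom T): yes — every world is R-related to itself.
So F validates K, K4, K45, KD45, S5. The strongest is S5.

S5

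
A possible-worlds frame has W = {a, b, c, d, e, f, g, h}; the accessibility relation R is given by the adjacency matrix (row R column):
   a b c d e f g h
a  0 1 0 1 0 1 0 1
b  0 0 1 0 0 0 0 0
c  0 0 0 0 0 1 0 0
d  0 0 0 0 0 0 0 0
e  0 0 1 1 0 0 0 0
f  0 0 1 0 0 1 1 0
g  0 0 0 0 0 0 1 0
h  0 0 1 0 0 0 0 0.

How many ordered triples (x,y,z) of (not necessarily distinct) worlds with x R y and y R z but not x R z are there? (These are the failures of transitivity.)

Enumerating: (a,b,c), (a,f,c), (a,f,g), (a,h,c), (b,c,f), (c,f,c), (c,f,g), (e,c,f), (h,c,f).

9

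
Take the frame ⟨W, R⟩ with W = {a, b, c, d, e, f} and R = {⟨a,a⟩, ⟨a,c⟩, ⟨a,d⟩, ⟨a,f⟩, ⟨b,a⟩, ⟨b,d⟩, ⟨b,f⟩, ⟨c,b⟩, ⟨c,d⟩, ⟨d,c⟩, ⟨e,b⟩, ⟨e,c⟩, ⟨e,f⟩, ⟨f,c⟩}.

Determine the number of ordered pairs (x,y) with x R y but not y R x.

11

Enumerating: (a,c), (a,d), (a,f), (b,a), (b,d), (b,f), (c,b), (e,b), (e,c), (e,f), (f,c).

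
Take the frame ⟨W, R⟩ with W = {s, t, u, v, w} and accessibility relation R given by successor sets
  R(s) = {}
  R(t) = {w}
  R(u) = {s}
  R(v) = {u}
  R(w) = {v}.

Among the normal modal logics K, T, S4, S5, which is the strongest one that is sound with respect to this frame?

K

Reflexive (axiom T): no — s is not related to itself.
Transitive (axiom 4): no — t R w and w R v, but not t R v.
Euclidean (axiom 5): no — t R w and t R w, but not w R w.
So F validates K; T would additionally require R to be reflexive. The strongest is K.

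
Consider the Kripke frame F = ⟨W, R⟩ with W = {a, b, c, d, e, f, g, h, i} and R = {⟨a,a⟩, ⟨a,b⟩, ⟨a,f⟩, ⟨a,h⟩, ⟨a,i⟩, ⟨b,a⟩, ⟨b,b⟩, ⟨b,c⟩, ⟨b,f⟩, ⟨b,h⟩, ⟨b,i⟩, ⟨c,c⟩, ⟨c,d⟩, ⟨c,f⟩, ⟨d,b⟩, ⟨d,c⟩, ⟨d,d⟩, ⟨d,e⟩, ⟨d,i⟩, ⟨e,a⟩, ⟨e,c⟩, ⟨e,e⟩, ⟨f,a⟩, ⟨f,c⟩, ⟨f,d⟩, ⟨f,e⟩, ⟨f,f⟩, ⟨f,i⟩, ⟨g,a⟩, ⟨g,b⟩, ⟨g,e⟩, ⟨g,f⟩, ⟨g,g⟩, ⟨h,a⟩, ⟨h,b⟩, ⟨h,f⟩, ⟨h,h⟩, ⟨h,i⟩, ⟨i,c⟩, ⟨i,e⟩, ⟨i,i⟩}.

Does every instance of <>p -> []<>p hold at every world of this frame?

Axiom 5 corresponds to the accessibility relation being Euclidean.
Euclidean: no — a R f and a R b, but not f R b.

No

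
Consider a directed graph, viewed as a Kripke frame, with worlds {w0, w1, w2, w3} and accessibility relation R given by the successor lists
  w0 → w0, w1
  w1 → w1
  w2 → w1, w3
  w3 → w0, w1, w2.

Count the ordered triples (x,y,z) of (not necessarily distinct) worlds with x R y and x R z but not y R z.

Enumerating: (w0,w1,w0), (w2,w1,w3), (w2,w3,w3), (w3,w0,w2), (w3,w1,w0), (w3,w1,w2), (w3,w2,w0), (w3,w2,w2).

8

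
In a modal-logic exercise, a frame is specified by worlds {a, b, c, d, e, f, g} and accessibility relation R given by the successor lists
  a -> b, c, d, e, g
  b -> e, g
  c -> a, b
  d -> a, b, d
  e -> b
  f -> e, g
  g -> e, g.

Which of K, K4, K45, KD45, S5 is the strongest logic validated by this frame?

Transitive (axiom 4): no — c R a and a R d, but not c R d.
Euclidean (axiom 5): no — a R b and a R c, but not b R c.
Serial (axiom D): yes — every world has a successor (e.g. a R b).
Reflexive (axiom T): no — a is not related to itself.
So F validates K; K4 would additionally require R to be transitive. The strongest is K.

K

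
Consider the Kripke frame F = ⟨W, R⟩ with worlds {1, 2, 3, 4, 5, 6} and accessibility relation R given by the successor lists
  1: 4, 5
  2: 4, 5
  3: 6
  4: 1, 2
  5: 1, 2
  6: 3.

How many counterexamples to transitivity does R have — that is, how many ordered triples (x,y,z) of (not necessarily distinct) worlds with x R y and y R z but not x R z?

Enumerating: (1,4,1), (1,4,2), (1,5,1), (1,5,2), (2,4,1), (2,4,2), (2,5,1), (2,5,2), (3,6,3), (4,1,4), (4,1,5), (4,2,4), (4,2,5), (5,1,4), (5,1,5), (5,2,4), (5,2,5), (6,3,6).

18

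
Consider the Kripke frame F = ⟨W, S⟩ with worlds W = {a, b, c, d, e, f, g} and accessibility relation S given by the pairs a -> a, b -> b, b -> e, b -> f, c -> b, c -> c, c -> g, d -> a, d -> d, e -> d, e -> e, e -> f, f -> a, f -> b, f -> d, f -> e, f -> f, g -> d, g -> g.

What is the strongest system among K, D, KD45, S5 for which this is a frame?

D

Serial (axiom D): yes — every world has a successor (e.g. a S a).
Euclidean (axiom 5): no — c S b and c S g, but not b S g.
Transitive (axiom 4): no — b S e and e S d, but not b S d.
Reflexive (axiom T): yes — every world is S-related to itself.
So F validates K, D; KD45 would additionally require S to be Euclidean and transitive. The strongest is D.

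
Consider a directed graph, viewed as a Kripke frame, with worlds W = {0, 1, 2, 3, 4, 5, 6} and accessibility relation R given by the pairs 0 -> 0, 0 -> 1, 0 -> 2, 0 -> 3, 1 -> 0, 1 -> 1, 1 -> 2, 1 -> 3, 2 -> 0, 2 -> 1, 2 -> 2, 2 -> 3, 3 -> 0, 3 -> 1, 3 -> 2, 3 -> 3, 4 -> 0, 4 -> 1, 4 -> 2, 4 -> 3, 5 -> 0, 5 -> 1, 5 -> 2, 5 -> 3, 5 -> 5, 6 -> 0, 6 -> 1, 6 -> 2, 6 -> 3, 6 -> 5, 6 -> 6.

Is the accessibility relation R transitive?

Yes

Transitive: yes — every two-step R-path is closed by a direct edge.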